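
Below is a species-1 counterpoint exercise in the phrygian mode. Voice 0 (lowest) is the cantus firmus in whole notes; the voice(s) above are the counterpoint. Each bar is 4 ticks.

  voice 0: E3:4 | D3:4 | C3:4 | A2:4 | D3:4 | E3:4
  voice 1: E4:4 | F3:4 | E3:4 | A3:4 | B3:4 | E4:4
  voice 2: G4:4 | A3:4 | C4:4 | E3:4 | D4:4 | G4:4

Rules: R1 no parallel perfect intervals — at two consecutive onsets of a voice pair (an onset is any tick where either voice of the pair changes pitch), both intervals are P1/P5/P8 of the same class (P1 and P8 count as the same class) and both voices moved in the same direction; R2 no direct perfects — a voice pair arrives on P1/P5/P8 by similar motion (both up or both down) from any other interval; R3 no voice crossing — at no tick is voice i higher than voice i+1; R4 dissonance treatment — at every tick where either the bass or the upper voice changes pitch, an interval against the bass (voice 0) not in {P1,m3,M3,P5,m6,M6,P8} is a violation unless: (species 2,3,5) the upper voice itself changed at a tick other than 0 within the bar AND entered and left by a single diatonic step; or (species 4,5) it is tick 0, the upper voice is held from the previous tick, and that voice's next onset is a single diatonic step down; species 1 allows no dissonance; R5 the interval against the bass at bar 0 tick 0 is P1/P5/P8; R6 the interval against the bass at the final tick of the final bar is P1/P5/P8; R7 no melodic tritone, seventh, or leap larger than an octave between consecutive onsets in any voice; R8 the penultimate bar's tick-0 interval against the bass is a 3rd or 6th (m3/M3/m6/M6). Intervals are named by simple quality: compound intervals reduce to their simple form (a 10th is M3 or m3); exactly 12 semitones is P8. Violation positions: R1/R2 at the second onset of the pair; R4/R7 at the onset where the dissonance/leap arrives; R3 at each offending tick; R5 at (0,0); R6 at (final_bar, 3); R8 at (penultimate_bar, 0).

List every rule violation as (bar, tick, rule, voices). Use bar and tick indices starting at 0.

bar 0: v0=E3 v1=E4 v2=G4 downbeat m3
bar 1: v0=D3 v1=F3 v2=A3 downbeat P5
bar 2: v0=C3 v1=E3 v2=C4 downbeat P8
bar 3: v0=A2 v1=A3 v2=E3 downbeat P5
bar 4: v0=D3 v1=B3 v2=D4 downbeat P8
bar 5: v0=E3 v1=E4 v2=G4 downbeat m3
  -> R5 @ bar 0 tick 0 v(0, 2): opens on m3
  -> R2 @ bar 1 tick 0 v(0, 2): E3/G4 m3 -> D3/A3 P5 similar
  -> R7 @ bar 1 tick 0 v(1,): E4->F3 leap 11st
  -> R7 @ bar 1 tick 0 v(2,): G4->A3 leap 10st
  -> R2 @ bar 3 tick 0 v(0, 2): C3/C4 P8 -> A2/E3 P5 similar
  -> R3 @ bar 3 tick 0 v(1, 2): A3 above E3
  -> R3 @ bar 3 tick 1 v(1, 2): A3 above E3
  -> R3 @ bar 3 tick 2 v(1, 2): A3 above E3
  -> R3 @ bar 3 tick 3 v(1, 2): A3 above E3
  -> R2 @ bar 4 tick 0 v(0, 2): A2/E3 P5 -> D3/D4 P8 similar
  -> R7 @ bar 4 tick 0 v(2,): E3->D4 leap 10st
  -> R8 @ bar 4 tick 0 v(0, 2): penult P8 not 3rd/6th
  -> R2 @ bar 5 tick 0 v(0, 1): D3/B3 M6 -> E3/E4 P8 similar
  -> R6 @ bar 5 tick 3 v(0, 2): closes on m3

(0, 0, R5, (0, 2))
(1, 0, R2, (0, 2))
(1, 0, R7, (1,))
(1, 0, R7, (2,))
(3, 0, R2, (0, 2))
(3, 0, R3, (1, 2))
(3, 1, R3, (1, 2))
(3, 2, R3, (1, 2))
(3, 3, R3, (1, 2))
(4, 0, R2, (0, 2))
(4, 0, R7, (2,))
(4, 0, R8, (0, 2))
(5, 0, R2, (0, 1))
(5, 3, R6, (0, 2))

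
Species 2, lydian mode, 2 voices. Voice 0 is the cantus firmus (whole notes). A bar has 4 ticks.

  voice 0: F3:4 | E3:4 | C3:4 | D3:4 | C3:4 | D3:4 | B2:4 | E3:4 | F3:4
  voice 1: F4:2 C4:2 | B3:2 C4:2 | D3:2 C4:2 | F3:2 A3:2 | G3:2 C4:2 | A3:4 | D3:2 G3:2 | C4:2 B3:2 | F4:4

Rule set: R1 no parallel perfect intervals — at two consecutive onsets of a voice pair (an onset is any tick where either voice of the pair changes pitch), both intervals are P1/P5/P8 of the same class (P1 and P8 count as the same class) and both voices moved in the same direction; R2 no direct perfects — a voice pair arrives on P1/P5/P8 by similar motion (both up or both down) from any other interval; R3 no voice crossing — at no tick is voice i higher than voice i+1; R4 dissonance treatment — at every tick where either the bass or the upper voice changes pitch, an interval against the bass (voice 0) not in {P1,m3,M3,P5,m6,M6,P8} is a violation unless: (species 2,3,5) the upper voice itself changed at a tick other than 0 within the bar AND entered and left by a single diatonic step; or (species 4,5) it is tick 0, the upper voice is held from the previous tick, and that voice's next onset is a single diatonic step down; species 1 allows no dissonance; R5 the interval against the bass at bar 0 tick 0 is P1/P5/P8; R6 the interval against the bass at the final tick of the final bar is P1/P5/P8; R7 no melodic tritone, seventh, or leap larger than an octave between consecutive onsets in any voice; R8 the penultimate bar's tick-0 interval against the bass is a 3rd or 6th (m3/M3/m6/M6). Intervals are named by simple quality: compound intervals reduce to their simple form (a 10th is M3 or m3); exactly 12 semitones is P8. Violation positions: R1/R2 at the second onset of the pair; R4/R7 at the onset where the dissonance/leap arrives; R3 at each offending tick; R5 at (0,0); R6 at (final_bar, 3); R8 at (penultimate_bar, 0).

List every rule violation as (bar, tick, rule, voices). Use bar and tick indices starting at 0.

(1, 0, R1, (0, 1))
(2, 0, R4, (0, 1))
(2, 0, R7, (1,))
(2, 2, R7, (1,))
(4, 0, R1, (0, 1))
(8, 0, R2, (0, 1))
(8, 0, R7, (1,))

bar 0: v0=F3 v1=F4 downbeat P8
bar 1: v0=E3 v1=B3 downbeat P5
bar 2: v0=C3 v1=D3 downbeat M2
bar 3: v0=D3 v1=F3 downbeat m3
bar 4: v0=C3 v1=G3 downbeat P5
bar 5: v0=D3 v1=A3 downbeat P5
bar 6: v0=B2 v1=D3 downbeat m3
bar 7: v0=E3 v1=C4 downbeat m6
bar 8: v0=F3 v1=F4 downbeat P8
  -> R1 @ bar 1 tick 0 v(0, 1): F3/C4 P5 -> E3/B3 P5 similar
  -> R4 @ bar 2 tick 0 v(0, 1): C3/D3 M2 untreated
  -> R7 @ bar 2 tick 0 v(1,): C4->D3 leap 10st
  -> R7 @ bar 2 tick 2 v(1,): D3->C4 leap 10st
  -> R1 @ bar 4 tick 0 v(0, 1): D3/A3 P5 -> C3/G3 P5 similar
  -> R2 @ bar 8 tick 0 v(0, 1): E3/B3 P5 -> F3/F4 P8 similar
  -> R7 @ bar 8 tick 0 v(1,): B3->F4 leap 6st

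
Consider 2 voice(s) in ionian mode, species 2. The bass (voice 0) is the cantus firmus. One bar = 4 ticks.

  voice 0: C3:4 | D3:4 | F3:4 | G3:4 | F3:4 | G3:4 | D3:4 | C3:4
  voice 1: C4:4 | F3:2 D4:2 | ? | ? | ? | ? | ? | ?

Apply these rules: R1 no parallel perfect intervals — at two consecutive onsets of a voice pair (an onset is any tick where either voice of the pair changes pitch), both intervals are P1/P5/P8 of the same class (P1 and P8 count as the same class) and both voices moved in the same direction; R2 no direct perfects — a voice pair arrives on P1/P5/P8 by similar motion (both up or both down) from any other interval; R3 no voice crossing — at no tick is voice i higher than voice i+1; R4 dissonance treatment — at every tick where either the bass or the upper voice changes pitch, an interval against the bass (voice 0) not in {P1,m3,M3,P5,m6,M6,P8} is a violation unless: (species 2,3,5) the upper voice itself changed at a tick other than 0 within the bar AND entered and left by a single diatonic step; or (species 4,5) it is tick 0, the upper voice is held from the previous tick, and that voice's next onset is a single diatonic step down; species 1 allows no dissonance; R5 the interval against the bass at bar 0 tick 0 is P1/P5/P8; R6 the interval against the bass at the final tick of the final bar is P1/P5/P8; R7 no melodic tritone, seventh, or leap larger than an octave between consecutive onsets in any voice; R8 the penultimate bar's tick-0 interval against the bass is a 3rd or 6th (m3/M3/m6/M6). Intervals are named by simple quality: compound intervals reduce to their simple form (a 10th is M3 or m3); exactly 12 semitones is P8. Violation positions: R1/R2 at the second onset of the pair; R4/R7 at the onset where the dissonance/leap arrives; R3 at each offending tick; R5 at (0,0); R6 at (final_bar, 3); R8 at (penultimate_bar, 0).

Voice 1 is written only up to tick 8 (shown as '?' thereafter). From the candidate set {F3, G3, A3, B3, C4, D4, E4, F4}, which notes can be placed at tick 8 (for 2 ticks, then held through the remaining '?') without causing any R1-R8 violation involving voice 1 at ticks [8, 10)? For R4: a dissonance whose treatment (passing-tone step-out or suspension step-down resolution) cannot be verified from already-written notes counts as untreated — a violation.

{A3, C4, D4, F3}

F3: legal
G3: violates R4
A3: legal
B3: violates R4
C4: legal
D4: legal
E4: violates R4
F4: violates R1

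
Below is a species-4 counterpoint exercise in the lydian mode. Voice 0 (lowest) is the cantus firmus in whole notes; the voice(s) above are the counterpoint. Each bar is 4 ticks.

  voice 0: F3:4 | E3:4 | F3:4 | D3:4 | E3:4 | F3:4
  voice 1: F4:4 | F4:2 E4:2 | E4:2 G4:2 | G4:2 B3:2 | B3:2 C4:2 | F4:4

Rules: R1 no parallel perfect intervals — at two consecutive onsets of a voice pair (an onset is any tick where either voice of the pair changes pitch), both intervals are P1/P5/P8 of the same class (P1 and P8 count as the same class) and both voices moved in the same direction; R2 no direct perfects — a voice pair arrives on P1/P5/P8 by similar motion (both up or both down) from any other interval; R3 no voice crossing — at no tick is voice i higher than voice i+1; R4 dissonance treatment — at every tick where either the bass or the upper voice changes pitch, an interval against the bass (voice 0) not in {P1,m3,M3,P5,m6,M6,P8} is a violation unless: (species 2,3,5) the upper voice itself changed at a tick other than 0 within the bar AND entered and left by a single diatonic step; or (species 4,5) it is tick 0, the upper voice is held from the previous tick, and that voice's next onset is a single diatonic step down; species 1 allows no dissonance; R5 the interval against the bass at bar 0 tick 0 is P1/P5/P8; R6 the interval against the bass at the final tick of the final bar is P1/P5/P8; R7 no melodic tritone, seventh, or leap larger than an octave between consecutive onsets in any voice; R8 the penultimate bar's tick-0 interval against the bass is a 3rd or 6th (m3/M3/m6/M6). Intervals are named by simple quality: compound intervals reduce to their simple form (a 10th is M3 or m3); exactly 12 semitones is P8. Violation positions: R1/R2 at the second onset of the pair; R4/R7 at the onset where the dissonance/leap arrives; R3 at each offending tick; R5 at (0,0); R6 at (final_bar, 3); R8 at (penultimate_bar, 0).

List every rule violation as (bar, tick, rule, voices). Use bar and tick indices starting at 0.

bar 0: v0=F3 v1=F4 downbeat P8
bar 1: v0=E3 v1=F4 downbeat m2
bar 2: v0=F3 v1=E4 downbeat M7
bar 3: v0=D3 v1=G4 downbeat P4
bar 4: v0=E3 v1=B3 downbeat P5
bar 5: v0=F3 v1=F4 downbeat P8
  -> R4 @ bar 2 tick 0 v(0, 1): F3/E4 M7 untreated
  -> R4 @ bar 2 tick 2 v(0, 1): F3/G4 M2 untreated
  -> R4 @ bar 3 tick 0 v(0, 1): D3/G4 P4 untreated
  -> R8 @ bar 4 tick 0 v(0, 1): penult P5 not 3rd/6th
  -> R2 @ bar 5 tick 0 v(0, 1): E3/C4 m6 -> F3/F4 P8 similar

(2, 0, R4, (0, 1))
(2, 2, R4, (0, 1))
(3, 0, R4, (0, 1))
(4, 0, R8, (0, 1))
(5, 0, R2, (0, 1))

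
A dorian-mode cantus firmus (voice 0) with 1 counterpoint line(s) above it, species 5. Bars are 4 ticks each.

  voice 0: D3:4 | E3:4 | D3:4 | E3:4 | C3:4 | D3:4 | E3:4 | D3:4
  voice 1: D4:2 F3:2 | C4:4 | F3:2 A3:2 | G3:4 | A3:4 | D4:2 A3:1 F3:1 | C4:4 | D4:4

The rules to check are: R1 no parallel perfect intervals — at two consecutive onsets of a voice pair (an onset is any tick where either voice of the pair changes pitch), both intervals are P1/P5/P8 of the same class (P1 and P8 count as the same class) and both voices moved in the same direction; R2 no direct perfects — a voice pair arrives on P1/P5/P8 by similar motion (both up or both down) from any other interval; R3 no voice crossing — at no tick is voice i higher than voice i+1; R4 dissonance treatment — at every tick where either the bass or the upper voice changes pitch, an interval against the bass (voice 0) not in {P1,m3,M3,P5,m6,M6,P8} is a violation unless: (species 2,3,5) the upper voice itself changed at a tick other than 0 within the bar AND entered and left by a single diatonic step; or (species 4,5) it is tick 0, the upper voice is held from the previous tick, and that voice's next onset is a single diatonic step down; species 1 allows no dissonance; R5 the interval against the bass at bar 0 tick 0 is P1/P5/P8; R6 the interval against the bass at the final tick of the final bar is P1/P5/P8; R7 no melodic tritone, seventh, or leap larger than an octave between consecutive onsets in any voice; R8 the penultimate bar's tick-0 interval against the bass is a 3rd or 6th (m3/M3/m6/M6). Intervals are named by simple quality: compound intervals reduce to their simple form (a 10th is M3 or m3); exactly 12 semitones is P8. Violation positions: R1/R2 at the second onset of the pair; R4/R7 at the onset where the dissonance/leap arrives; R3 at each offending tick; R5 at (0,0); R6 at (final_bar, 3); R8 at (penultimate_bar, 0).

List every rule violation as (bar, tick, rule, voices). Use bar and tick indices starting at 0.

(5, 0, R2, (0, 1))

bar 0: v0=D3 v1=D4 downbeat P8
bar 1: v0=E3 v1=C4 downbeat m6
bar 2: v0=D3 v1=F3 downbeat m3
bar 3: v0=E3 v1=G3 downbeat m3
bar 4: v0=C3 v1=A3 downbeat M6
bar 5: v0=D3 v1=D4 downbeat P8
bar 6: v0=E3 v1=C4 downbeat m6
bar 7: v0=D3 v1=D4 downbeat P8
  -> R2 @ bar 5 tick 0 v(0, 1): C3/A3 M6 -> D3/D4 P8 similar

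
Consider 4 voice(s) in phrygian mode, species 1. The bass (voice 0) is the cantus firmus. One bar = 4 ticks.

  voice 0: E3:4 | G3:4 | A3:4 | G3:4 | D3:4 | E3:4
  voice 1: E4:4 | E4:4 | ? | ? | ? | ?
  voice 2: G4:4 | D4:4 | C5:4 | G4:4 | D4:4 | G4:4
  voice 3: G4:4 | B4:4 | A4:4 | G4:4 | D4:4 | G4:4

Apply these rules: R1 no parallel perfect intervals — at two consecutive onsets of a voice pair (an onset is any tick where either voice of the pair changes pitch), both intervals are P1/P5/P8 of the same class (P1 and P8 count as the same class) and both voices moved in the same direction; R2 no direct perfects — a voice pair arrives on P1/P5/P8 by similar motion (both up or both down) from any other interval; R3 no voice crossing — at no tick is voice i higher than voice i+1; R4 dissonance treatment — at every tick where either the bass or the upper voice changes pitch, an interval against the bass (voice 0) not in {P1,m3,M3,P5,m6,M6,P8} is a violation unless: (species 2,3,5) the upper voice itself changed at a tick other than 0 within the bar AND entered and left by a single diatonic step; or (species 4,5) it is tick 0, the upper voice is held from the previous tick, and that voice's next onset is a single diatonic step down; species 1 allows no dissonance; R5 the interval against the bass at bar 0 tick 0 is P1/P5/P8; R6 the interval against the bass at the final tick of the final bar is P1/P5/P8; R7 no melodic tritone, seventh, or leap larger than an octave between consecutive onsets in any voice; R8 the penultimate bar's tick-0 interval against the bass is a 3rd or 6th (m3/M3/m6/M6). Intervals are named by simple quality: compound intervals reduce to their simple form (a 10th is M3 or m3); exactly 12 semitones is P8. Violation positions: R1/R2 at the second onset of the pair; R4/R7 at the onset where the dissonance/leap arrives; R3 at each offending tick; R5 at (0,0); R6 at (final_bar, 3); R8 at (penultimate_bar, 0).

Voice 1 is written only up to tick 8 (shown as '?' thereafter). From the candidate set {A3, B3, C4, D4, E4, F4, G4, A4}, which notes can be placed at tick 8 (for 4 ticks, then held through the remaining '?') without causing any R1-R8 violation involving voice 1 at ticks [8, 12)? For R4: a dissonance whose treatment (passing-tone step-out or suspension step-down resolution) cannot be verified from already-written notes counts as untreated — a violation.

{C4, E4}

A3: violates R2
B3: violates R4
C4: legal
D4: violates R1,R4
E4: legal
F4: violates R2
G4: violates R4
A4: violates R2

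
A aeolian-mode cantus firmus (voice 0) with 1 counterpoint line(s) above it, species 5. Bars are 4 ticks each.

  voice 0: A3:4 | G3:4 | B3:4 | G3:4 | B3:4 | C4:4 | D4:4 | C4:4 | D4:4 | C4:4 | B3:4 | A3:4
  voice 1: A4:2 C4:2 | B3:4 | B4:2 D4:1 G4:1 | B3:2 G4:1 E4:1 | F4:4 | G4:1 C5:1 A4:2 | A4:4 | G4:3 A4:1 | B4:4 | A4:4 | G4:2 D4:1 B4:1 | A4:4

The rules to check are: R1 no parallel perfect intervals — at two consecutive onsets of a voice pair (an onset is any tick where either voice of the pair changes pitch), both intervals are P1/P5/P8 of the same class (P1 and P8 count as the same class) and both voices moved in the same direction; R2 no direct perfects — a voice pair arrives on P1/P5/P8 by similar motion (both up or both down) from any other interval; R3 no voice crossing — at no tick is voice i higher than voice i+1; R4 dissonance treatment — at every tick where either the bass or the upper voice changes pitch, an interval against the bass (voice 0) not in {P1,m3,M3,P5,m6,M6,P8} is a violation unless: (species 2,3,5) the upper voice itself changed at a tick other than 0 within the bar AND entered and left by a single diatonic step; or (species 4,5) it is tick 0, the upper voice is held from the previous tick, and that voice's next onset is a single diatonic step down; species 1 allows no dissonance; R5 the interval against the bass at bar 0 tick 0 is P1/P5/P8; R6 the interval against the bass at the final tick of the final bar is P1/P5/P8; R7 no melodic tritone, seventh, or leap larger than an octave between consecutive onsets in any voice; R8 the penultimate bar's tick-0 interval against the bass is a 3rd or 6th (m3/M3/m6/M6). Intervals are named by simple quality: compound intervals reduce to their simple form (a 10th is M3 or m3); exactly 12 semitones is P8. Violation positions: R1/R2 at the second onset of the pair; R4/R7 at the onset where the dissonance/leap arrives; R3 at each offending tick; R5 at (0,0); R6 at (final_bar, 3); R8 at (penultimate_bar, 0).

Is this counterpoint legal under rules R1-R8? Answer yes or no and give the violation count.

bar 0: v0=A3 v1=A4 (P8)
bar 1: v0=G3 v1=B3 (M3)
bar 2: v0=B3 v1=B4 (P8)
bar 3: v0=G3 v1=B3 (M3)
bar 4: v0=B3 v1=F4 (TT)
bar 5: v0=C4 v1=G4 (P5)
bar 6: v0=D4 v1=A4 (P5)
bar 7: v0=C4 v1=G4 (P5)
bar 8: v0=D4 v1=B4 (M6)
bar 9: v0=C4 v1=A4 (M6)
bar 10: v0=B3 v1=G4 (m6)
bar 11: v0=A3 v1=A4 (P8)
  R2 @ bar2.0: G3/B3 M3 -> B3/B4 P8 similar
  R4 @ bar4.0: B3/F4 TT untreated
  R2 @ bar5.0: B3/F4 TT -> C4/G4 P5 similar
  R1 @ bar7.0: D4/A4 P5 -> C4/G4 P5 similar
  R1 @ bar11.0: B3/B4 P8 -> A3/A4 P8 similar

No (5 violations)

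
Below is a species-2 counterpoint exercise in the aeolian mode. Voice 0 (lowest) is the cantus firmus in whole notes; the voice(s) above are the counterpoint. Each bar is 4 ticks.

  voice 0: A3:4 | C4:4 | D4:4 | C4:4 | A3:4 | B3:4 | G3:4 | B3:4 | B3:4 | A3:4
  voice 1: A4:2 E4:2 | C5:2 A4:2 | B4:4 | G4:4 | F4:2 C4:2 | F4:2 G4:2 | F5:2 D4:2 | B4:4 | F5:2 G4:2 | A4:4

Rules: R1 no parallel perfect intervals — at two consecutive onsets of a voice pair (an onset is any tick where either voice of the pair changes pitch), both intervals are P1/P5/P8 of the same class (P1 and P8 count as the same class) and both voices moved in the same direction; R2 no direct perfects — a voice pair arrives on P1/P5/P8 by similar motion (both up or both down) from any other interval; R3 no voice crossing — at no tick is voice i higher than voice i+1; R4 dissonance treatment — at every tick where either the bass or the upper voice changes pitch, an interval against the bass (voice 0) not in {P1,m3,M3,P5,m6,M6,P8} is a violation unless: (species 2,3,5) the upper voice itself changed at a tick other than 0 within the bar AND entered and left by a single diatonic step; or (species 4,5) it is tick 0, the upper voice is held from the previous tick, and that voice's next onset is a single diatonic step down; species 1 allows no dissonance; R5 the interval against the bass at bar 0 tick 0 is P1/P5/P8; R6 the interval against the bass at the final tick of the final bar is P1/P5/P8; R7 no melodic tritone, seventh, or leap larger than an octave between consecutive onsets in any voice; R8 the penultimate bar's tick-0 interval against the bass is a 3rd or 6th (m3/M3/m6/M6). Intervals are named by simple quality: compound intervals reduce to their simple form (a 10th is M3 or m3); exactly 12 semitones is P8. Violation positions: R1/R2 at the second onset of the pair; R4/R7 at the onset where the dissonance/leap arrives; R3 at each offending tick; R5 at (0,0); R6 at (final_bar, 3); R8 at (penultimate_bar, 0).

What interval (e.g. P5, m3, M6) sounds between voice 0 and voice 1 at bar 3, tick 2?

voice 0=C4 voice 1=G4 -> P5

P5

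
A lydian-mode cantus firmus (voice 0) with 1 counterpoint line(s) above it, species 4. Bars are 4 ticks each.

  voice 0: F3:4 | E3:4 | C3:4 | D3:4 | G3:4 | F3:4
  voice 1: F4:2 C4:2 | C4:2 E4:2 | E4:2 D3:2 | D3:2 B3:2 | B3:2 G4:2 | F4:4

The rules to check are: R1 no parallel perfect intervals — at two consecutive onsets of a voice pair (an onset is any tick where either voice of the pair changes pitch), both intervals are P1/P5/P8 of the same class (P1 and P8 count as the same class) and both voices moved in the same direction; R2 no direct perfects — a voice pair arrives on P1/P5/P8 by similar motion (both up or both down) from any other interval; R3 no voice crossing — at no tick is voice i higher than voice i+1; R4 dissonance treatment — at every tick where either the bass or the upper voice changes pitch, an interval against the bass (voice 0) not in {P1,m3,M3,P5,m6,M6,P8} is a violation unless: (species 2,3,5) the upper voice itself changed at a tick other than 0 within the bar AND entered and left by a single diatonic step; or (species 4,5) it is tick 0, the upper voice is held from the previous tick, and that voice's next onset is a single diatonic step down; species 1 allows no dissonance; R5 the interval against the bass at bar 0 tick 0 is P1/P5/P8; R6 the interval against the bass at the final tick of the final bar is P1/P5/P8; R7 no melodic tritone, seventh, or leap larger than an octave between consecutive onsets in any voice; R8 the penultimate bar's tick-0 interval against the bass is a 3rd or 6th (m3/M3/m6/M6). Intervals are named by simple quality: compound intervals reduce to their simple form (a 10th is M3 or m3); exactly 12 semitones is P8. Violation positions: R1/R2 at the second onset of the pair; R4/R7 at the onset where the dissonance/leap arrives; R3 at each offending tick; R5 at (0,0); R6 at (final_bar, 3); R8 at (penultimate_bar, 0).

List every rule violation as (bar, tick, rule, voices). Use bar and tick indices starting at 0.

bar 0: v0=F3 v1=F4 downbeat P8
bar 1: v0=E3 v1=C4 downbeat m6
bar 2: v0=C3 v1=E4 downbeat M3
bar 3: v0=D3 v1=D3 downbeat P1
bar 4: v0=G3 v1=B3 downbeat M3
bar 5: v0=F3 v1=F4 downbeat P8
  -> R4 @ bar 2 tick 2 v(0, 1): C3/D3 M2 untreated
  -> R7 @ bar 2 tick 2 v(1,): E4->D3 leap 14st
  -> R1 @ bar 5 tick 0 v(0, 1): G3/G4 P8 -> F3/F4 P8 similar

(2, 2, R4, (0, 1))
(2, 2, R7, (1,))
(5, 0, R1, (0, 1))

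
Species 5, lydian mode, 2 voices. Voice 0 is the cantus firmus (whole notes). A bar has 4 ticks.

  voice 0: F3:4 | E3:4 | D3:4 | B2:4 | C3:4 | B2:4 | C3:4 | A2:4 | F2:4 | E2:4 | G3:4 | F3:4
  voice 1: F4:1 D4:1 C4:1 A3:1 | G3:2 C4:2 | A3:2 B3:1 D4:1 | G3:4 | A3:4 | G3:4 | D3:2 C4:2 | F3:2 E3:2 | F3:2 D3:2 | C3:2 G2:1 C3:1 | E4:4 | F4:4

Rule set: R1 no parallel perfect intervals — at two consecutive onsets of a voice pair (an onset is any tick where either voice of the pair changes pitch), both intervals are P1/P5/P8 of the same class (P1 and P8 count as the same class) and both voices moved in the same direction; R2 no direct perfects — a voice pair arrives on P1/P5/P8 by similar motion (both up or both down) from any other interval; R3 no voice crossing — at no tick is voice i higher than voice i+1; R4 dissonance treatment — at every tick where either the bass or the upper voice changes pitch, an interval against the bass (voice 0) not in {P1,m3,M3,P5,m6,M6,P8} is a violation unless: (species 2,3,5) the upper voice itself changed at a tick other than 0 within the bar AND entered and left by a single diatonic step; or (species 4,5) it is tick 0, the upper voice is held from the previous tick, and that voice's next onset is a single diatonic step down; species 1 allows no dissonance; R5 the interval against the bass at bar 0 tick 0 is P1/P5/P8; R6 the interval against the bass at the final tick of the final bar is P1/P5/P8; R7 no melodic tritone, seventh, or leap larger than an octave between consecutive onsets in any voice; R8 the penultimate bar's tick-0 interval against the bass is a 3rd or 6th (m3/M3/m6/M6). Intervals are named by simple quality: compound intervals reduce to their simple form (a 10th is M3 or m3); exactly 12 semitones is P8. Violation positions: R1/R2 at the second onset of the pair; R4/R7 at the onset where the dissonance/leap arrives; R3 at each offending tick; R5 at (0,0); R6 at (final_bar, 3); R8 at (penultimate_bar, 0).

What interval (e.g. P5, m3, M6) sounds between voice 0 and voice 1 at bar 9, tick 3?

m6

voice 0=E2 voice 1=C3 -> m6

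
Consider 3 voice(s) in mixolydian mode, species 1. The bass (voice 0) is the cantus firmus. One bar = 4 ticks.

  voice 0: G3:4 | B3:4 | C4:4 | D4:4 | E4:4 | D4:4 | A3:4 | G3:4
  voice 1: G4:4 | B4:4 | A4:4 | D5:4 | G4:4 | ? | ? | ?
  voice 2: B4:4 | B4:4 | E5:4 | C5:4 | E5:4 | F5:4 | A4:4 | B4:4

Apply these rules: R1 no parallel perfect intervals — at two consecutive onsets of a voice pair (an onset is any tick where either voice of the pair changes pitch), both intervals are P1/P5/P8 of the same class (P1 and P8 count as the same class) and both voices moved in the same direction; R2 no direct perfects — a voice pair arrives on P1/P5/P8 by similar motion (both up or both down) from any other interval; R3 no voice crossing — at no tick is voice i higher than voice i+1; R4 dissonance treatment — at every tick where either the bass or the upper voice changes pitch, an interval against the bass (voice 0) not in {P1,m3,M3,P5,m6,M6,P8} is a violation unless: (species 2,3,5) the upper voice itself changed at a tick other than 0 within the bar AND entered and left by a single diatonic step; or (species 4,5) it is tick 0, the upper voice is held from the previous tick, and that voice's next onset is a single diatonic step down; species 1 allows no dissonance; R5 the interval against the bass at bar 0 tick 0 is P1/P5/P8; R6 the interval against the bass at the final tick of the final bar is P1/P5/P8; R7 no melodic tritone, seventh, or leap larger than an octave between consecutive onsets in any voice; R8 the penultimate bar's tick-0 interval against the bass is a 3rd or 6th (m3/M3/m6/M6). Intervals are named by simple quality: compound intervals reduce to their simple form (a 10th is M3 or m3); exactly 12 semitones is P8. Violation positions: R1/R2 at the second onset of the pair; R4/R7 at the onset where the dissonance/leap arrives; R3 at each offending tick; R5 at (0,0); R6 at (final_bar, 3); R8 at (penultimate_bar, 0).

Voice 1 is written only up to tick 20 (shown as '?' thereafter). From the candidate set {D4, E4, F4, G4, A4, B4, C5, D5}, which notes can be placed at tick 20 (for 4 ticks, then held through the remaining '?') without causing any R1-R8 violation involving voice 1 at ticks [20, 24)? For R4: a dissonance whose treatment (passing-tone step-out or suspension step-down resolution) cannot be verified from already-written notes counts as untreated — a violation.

{A4, B4, D5, F4}

D4: violates R2
E4: violates R4
F4: legal
G4: violates R4
A4: legal
B4: legal
C5: violates R4
D5: legal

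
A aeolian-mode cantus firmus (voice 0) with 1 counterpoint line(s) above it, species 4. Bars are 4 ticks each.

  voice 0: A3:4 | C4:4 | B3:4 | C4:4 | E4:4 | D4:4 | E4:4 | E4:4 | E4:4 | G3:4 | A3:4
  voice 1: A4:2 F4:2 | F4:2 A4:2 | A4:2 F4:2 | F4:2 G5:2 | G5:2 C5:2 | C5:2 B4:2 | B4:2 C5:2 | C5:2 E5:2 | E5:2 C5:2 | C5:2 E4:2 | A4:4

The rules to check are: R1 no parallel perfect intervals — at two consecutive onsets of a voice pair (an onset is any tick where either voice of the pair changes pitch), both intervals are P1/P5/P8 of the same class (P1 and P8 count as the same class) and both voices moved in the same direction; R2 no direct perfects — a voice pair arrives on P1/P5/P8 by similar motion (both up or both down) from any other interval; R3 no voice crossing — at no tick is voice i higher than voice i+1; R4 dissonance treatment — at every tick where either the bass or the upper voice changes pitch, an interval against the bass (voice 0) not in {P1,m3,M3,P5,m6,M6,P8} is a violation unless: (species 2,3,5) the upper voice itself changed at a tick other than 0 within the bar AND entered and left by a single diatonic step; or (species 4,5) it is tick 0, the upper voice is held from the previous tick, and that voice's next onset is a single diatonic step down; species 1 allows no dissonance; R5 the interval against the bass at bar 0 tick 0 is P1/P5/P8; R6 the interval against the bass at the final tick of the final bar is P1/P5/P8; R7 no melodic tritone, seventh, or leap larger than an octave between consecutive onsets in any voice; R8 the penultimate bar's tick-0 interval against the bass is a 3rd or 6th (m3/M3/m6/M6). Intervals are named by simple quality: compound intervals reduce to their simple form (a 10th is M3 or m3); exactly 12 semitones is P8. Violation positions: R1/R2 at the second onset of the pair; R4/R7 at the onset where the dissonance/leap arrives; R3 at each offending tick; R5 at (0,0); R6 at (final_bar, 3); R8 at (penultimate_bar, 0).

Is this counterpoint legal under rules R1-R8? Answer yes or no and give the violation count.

bar 0: v0=A3 v1=A4 (P8)
bar 1: v0=C4 v1=F4 (P4)
bar 2: v0=B3 v1=A4 (m7)
bar 3: v0=C4 v1=F4 (P4)
bar 4: v0=E4 v1=G5 (m3)
bar 5: v0=D4 v1=C5 (m7)
bar 6: v0=E4 v1=B4 (P5)
bar 7: v0=E4 v1=C5 (m6)
bar 8: v0=E4 v1=E5 (P8)
bar 9: v0=G3 v1=C5 (P4)
bar 10: v0=A3 v1=A4 (P8)
  R4 @ bar1.0: C4/F4 P4 untreated
  R4 @ bar2.0: B3/A4 m7 untreated
  R4 @ bar2.2: B3/F4 TT untreated
  R4 @ bar3.0: C4/F4 P4 untreated
  R7 @ bar3.2: F4->G5 leap 14st
  R4 @ bar9.0: G3/C5 P4 untreated
  R8 @ bar9.0: penult P4 not 3rd/6th
  R2 @ bar10.0: G3/E4 M6 -> A3/A4 P8 similar

No (8 violations)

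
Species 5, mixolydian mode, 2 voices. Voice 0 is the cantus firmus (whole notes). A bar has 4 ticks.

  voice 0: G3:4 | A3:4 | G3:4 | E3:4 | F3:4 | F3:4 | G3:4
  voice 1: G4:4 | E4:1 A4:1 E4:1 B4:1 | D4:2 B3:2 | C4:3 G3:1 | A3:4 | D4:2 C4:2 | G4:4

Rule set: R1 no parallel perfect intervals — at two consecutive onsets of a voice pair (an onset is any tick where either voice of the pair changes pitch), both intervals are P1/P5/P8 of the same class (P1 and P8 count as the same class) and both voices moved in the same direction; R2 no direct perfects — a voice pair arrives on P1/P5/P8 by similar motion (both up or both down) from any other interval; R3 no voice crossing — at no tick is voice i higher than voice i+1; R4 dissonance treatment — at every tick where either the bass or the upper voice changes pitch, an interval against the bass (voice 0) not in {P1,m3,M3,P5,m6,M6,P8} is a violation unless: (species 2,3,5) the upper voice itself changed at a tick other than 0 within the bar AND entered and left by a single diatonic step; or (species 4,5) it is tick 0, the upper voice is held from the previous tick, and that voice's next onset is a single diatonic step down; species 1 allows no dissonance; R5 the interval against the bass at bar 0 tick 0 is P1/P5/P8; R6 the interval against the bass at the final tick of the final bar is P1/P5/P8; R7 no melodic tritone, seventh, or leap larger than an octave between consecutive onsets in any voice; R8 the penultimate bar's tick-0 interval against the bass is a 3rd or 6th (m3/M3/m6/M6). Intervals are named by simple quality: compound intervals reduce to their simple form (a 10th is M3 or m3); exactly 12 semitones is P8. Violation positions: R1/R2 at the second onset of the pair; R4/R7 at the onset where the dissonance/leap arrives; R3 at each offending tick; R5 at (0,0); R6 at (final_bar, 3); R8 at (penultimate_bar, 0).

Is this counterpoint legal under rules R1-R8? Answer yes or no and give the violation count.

bar 0: v0=G3 v1=G4 (P8)
bar 1: v0=A3 v1=E4 (P5)
bar 2: v0=G3 v1=D4 (P5)
bar 3: v0=E3 v1=C4 (m6)
bar 4: v0=F3 v1=A3 (M3)
bar 5: v0=F3 v1=D4 (M6)
bar 6: v0=G3 v1=G4 (P8)
  R4 @ bar1.3: A3/B4 M2 untreated
  R2 @ bar2.0: A3/B4 M2 -> G3/D4 P5 similar
  R2 @ bar6.0: F3/C4 P5 -> G3/G4 P8 similar

No (3 violations)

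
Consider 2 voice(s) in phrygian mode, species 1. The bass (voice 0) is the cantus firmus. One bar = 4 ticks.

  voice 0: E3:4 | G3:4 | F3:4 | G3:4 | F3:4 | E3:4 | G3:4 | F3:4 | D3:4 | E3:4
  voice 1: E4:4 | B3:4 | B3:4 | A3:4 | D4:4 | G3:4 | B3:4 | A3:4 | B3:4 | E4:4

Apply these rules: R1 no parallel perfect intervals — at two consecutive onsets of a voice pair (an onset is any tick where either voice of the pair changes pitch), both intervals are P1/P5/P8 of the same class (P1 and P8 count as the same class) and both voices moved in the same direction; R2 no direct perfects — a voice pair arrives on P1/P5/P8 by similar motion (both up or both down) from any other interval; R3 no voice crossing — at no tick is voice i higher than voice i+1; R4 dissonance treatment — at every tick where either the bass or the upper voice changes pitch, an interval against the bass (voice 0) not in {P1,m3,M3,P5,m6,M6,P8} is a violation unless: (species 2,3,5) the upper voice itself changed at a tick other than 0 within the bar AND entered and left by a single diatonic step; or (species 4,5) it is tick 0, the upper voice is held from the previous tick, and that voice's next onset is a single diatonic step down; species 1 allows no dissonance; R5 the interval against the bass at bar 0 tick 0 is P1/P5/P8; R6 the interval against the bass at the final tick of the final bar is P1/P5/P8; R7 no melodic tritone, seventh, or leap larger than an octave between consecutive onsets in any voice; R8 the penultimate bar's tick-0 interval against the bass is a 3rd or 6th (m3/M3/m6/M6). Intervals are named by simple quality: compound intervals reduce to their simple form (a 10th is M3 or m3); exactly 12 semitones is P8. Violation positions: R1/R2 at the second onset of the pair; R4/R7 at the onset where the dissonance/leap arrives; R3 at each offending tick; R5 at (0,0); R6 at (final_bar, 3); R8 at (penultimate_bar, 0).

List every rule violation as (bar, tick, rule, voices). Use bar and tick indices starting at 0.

bar 0: v0=E3 v1=E4 downbeat P8
bar 1: v0=G3 v1=B3 downbeat M3
bar 2: v0=F3 v1=B3 downbeat TT
bar 3: v0=G3 v1=A3 downbeat M2
bar 4: v0=F3 v1=D4 downbeat M6
bar 5: v0=E3 v1=G3 downbeat m3
bar 6: v0=G3 v1=B3 downbeat M3
bar 7: v0=F3 v1=A3 downbeat M3
bar 8: v0=D3 v1=B3 downbeat M6
bar 9: v0=E3 v1=E4 downbeat P8
  -> R4 @ bar 2 tick 0 v(0, 1): F3/B3 TT untreated
  -> R4 @ bar 3 tick 0 v(0, 1): G3/A3 M2 untreated
  -> R2 @ bar 9 tick 0 v(0, 1): D3/B3 M6 -> E3/E4 P8 similar

(2, 0, R4, (0, 1))
(3, 0, R4, (0, 1))
(9, 0, R2, (0, 1))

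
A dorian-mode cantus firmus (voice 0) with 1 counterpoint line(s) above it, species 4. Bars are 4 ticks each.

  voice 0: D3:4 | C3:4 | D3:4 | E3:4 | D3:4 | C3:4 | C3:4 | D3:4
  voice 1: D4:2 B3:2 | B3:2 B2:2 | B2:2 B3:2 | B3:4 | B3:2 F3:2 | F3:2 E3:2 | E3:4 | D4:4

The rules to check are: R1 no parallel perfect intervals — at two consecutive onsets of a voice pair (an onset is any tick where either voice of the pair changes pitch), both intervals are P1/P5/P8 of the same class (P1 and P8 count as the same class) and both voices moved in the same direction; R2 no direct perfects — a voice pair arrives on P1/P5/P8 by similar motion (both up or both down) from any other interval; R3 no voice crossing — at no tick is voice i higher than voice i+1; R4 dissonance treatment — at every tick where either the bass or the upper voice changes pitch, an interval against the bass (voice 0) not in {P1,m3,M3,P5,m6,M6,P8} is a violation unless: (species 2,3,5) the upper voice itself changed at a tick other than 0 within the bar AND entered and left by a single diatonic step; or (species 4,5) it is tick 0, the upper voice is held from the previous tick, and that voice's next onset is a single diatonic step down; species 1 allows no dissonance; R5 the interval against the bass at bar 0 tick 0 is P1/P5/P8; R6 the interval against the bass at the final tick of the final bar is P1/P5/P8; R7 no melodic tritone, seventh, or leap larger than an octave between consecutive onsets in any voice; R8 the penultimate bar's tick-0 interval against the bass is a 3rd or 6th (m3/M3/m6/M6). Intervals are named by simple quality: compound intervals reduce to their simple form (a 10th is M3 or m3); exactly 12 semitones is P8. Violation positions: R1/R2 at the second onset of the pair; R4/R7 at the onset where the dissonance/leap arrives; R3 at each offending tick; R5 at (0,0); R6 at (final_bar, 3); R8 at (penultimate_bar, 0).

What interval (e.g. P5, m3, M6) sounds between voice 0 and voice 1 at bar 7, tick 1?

P8

voice 0=D3 voice 1=D4 -> P8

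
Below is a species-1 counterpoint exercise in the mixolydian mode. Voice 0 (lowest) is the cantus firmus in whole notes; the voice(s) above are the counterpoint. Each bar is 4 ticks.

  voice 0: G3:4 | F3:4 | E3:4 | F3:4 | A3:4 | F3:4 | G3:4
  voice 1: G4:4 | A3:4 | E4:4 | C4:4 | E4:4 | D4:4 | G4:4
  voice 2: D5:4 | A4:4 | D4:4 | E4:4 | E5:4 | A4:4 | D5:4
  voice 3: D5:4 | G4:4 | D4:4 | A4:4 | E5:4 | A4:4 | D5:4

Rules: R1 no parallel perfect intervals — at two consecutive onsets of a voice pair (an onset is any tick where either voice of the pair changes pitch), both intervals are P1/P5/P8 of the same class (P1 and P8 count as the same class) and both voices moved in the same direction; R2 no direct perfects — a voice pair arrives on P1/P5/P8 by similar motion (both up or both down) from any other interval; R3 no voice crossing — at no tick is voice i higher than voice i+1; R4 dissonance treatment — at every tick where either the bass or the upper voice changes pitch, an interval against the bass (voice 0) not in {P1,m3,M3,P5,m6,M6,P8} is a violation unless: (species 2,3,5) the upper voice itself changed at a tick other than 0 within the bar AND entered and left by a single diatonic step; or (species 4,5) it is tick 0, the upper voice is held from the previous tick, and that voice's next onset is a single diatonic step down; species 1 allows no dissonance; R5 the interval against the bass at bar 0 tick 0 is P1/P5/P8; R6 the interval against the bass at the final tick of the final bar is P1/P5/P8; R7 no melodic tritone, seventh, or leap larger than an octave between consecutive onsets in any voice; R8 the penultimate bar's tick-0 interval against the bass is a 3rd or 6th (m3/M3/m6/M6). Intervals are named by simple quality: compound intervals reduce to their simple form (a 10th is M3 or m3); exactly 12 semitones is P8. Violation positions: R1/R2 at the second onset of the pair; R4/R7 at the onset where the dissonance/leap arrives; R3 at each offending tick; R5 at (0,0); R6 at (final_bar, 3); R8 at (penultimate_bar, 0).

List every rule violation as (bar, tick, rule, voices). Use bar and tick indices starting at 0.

bar 0: v0=G3 v1=G4 v2=D5 v3=D5 downbeat P5
bar 1: v0=F3 v1=A3 v2=A4 v3=G4 downbeat M2
bar 2: v0=E3 v1=E4 v2=D4 v3=D4 downbeat m7
bar 3: v0=F3 v1=C4 v2=E4 v3=A4 downbeat M3
bar 4: v0=A3 v1=E4 v2=E5 v3=E5 downbeat P5
bar 5: v0=F3 v1=D4 v2=A4 v3=A4 downbeat M3
bar 6: v0=G3 v1=G4 v2=D5 v3=D5 downbeat P5
  -> R2 @ bar 1 tick 0 v(1, 2): G4/D5 P5 -> A3/A4 P8 similar
  -> R3 @ bar 1 tick 0 v(2, 3): A4 above G4
  -> R4 @ bar 1 tick 0 v(0, 3): F3/G4 M2 untreated
  -> R7 @ bar 1 tick 0 v(1,): G4->A3 leap 10st
  -> R3 @ bar 1 tick 1 v(2, 3): A4 above G4
  -> R3 @ bar 1 tick 2 v(2, 3): A4 above G4
  -> R3 @ bar 1 tick 3 v(2, 3): A4 above G4
  -> R2 @ bar 2 tick 0 v(2, 3): A4/G4 M2 -> D4/D4 P1 similar
  -> R3 @ bar 2 tick 0 v(1, 2): E4 above D4
  -> R4 @ bar 2 tick 0 v(0, 2): E3/D4 m7 untreated
  -> R4 @ bar 2 tick 0 v(0, 3): E3/D4 m7 untreated
  -> R3 @ bar 2 tick 1 v(1, 2): E4 above D4
  -> R3 @ bar 2 tick 2 v(1, 2): E4 above D4
  -> R3 @ bar 2 tick 3 v(1, 2): E4 above D4
  -> R4 @ bar 3 tick 0 v(0, 2): F3/E4 M7 untreated
  -> R1 @ bar 4 tick 0 v(0, 1): F3/C4 P5 -> A3/E4 P5 similar
  -> R2 @ bar 4 tick 0 v(0, 2): F3/E4 M7 -> A3/E5 P5 similar
  -> R2 @ bar 4 tick 0 v(0, 3): F3/A4 M3 -> A3/E5 P5 similar
  -> R2 @ bar 4 tick 0 v(1, 2): C4/E4 M3 -> E4/E5 P8 similar
  -> R2 @ bar 4 tick 0 v(1, 3): C4/A4 M6 -> E4/E5 P8 similar
  -> R2 @ bar 4 tick 0 v(2, 3): E4/A4 P4 -> E5/E5 P1 similar
  -> R1 @ bar 5 tick 0 v(2, 3): E5/E5 P1 -> A4/A4 P1 similar
  -> R2 @ bar 5 tick 0 v(1, 2): E4/E5 P8 -> D4/A4 P5 similar
  -> R2 @ bar 5 tick 0 v(1, 3): E4/E5 P8 -> D4/A4 P5 similar
  -> R1 @ bar 6 tick 0 v(1, 2): D4/A4 P5 -> G4/D5 P5 similar
  -> R1 @ bar 6 tick 0 v(1, 3): D4/A4 P5 -> G4/D5 P5 similar
  -> R1 @ bar 6 tick 0 v(2, 3): A4/A4 P1 -> D5/D5 P1 similar
  -> R2 @ bar 6 tick 0 v(0, 1): F3/D4 M6 -> G3/G4 P8 similar
  -> R2 @ bar 6 tick 0 v(0, 2): F3/A4 M3 -> G3/D5 P5 similar
  -> R2 @ bar 6 tick 0 v(0, 3): F3/A4 M3 -> G3/D5 P5 similar

(1, 0, R2, (1, 2))
(1, 0, R3, (2, 3))
(1, 0, R4, (0, 3))
(1, 0, R7, (1,))
(1, 1, R3, (2, 3))
(1, 2, R3, (2, 3))
(1, 3, R3, (2, 3))
(2, 0, R2, (2, 3))
(2, 0, R3, (1, 2))
(2, 0, R4, (0, 2))
(2, 0, R4, (0, 3))
(2, 1, R3, (1, 2))
(2, 2, R3, (1, 2))
(2, 3, R3, (1, 2))
(3, 0, R4, (0, 2))
(4, 0, R1, (0, 1))
(4, 0, R2, (0, 2))
(4, 0, R2, (0, 3))
(4, 0, R2, (1, 2))
(4, 0, R2, (1, 3))
(4, 0, R2, (2, 3))
(5, 0, R1, (2, 3))
(5, 0, R2, (1, 2))
(5, 0, R2, (1, 3))
(6, 0, R1, (1, 2))
(6, 0, R1, (1, 3))
(6, 0, R1, (2, 3))
(6, 0, R2, (0, 1))
(6, 0, R2, (0, 2))
(6, 0, R2, (0, 3))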